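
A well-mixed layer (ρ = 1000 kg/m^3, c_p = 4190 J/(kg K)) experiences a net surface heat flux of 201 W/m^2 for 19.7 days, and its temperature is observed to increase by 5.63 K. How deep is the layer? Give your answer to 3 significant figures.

14.5 m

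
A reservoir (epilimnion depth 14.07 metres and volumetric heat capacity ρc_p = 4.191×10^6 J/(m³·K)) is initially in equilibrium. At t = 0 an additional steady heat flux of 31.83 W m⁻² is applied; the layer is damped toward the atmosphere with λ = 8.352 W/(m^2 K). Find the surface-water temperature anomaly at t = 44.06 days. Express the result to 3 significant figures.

Areal heat capacity C = ρc_p × D = 4.191×10^6 × 14.07 = 5.90×10^7 J/(m²·K).
τ = C / λ = 5.90×10^7 / 8.352 = 7.06×10^6 s.
Equilibrium anomaly ΔT_eq = F / λ = 31.83 / 8.352 = 3.81 K.
t = 44.06 days = 3.81×10^6 s, so t/τ = 0.539.
ΔT(t) = ΔT_eq (1 − e^(−t/τ)) = 3.81 × (1 − e^−0.539) = 1.59 K.

1.59 K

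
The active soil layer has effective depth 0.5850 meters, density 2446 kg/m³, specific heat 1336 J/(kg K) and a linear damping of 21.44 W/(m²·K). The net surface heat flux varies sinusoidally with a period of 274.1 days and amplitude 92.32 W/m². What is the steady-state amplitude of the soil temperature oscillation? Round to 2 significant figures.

4.3 K

Areal heat capacity C = ρ c_p D = 2446 × 1336 × 0.5850 = 1.91×10^6 J/(m^2 K).
Angular frequency ω = 2π / T = 2π / 2.37×10^7 s = 2.65×10^-7 s⁻¹.
√((Cω)² + λ²) = √((0.507)² + 21.44²) = 21.4 W/(m²·K).
Amplitude A = F₀ / √((Cω)²+λ²) = 92.32 / 21.4 = 4.30 K.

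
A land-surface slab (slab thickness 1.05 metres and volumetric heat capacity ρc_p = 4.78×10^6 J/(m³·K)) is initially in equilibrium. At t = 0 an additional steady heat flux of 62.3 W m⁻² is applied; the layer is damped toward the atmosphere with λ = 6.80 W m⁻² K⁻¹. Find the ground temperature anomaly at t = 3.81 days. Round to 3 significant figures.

Areal heat capacity C = ρc_p × D = 4.78×10^6 × 1.05 = 5.02×10^6 J m⁻² K⁻¹.
τ = C / λ = 5.02×10^6 / 6.80 = 7.38×10^5 s.
Equilibrium anomaly ΔT_eq = F / λ = 62.3 / 6.80 = 9.16 K.
t = 3.81 days = 3.29×10^5 s, so t/τ = 0.446.
ΔT(t) = ΔT_eq (1 − e^(−t/τ)) = 9.16 × (1 − e^−0.446) = 3.30 K.

3.30 K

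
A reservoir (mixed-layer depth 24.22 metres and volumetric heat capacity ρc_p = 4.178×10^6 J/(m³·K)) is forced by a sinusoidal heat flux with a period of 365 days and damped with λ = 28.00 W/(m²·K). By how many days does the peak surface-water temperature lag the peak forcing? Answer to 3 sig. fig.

36.3 days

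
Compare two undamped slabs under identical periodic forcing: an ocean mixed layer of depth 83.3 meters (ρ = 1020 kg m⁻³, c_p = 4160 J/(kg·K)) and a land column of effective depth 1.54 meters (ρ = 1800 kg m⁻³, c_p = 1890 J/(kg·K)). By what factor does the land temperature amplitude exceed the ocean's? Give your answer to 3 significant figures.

67.5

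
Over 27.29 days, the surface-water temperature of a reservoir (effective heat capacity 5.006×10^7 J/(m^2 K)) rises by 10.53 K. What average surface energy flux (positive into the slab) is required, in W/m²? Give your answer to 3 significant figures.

224

Areal heat capacity C = 5.006×10^7 J/(m^2 K) (given).
Required heat per unit area: Q = C ΔT = 5.01×10^7 × 10.53 = 5.27×10^8 J/m².
Flux F = Q / Δt = 5.27×10^8 / 2.36×10^6 s = 224 W/m².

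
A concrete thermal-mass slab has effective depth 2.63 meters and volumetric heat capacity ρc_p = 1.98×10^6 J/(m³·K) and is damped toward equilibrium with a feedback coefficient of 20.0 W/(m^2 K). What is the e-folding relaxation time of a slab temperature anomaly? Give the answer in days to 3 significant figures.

Areal heat capacity C = ρc_p × D = 1.98×10^6 × 2.63 = 5.21×10^6 J/(m²·K).
Relaxation time τ = C / λ = 5.21×10^6 / 20.0 = 2.60×10^5 s.
In days: 2.60×10^5 s / (86400 s/day) = 3.01 days.

3.01 days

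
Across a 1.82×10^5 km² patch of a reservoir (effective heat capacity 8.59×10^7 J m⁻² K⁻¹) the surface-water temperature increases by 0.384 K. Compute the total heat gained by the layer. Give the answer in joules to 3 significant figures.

6.00×10^18 J

Areal heat capacity C = 8.59×10^7 J m⁻² K⁻¹ (given).
Heat per unit area: q = C ΔT = 8.59×10^7 × 0.384 = 3.30×10^7 J/m².
Total heat: Q = q × A = 3.30×10^7 × (1.82×10^5 × 10⁶ m²) = 6.00×10^18 J.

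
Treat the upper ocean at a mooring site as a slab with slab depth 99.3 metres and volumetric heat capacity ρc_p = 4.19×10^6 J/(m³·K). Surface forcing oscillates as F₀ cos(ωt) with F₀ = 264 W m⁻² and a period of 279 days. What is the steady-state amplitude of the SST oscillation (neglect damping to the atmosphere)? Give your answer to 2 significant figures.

2.4 K

Areal heat capacity C = ρc_p × D = 4.19×10^6 × 99.3 = 4.16×10^8 J/(m^2 K).
Angular frequency ω = 2π / T = 2π / 2.41×10^7 s = 2.61×10^-7 s⁻¹.
Cω = 4.16×10^8 × 2.61×10^-7 = 108 W/(m²·K).
Amplitude A = F₀ / (Cω) = 264 / 108 = 2.43 K.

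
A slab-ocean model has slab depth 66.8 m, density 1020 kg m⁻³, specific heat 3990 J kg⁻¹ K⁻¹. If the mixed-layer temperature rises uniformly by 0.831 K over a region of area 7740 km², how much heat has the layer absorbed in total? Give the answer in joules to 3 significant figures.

Areal heat capacity C = ρ c_p D = 1020 × 3990 × 66.8 = 2.72×10^8 J/(m²·K).
Heat per unit area: q = C ΔT = 2.72×10^8 × 0.831 = 2.26×10^8 J/m².
Total heat: Q = q × A = 2.26×10^8 × (7740 × 10⁶ m²) = 1.75×10^18 J.

1.75×10^18 J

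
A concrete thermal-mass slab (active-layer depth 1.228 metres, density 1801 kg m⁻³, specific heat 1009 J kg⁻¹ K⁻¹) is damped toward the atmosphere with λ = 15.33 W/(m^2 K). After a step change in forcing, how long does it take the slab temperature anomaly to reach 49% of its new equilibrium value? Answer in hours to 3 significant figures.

27.2 hours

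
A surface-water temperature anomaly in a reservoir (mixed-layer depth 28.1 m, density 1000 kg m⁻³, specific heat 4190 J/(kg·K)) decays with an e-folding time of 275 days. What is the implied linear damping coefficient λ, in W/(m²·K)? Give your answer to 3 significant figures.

4.96

Areal heat capacity C = ρ c_p D = 1000 × 4190 × 28.1 = 1.18×10^8 J m⁻² K⁻¹.
τ = 275 days = 2.38×10^7 s.
λ = C / τ = 1.18×10^8 / 2.38×10^7 = 4.96 W/(m²·K).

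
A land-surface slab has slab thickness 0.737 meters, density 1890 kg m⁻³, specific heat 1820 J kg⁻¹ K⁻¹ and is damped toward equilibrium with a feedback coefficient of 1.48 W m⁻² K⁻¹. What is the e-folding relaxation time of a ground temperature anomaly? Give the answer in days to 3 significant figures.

Areal heat capacity C = ρ c_p D = 1890 × 1820 × 0.737 = 2.54×10^6 J/(m^2 K).
Relaxation time τ = C / λ = 2.54×10^6 / 1.48 = 1.71×10^6 s.
In days: 1.71×10^6 s / (86400 s/day) = 19.8 days.

19.8 days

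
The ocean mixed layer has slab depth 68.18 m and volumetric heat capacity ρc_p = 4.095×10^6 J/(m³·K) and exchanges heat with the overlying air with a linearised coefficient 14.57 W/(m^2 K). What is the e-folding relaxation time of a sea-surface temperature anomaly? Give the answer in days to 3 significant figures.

222 days

Areal heat capacity C = ρc_p × D = 4.095×10^6 × 68.18 = 2.79×10^8 J/(m^2 K).
Relaxation time τ = C / λ = 2.79×10^8 / 14.57 = 1.92×10^7 s.
In days: 1.92×10^7 s / (86400 s/day) = 222 days.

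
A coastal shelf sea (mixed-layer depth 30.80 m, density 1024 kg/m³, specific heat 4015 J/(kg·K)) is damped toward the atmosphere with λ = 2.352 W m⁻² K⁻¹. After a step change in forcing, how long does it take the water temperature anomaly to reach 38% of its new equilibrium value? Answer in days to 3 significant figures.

298 days

Areal heat capacity C = ρ c_p D = 1024 × 4015 × 30.80 = 1.27×10^8 J m⁻² K⁻¹.
τ = C / λ = 1.27×10^8 / 2.352 = 5.38×10^7 s.
Fraction reached: 1 − e^(−t/τ) = 0.38 ⇒ t = −τ ln(1 − 0.38) = τ × 0.478.
t = 2.57×10^7 s = 298 days.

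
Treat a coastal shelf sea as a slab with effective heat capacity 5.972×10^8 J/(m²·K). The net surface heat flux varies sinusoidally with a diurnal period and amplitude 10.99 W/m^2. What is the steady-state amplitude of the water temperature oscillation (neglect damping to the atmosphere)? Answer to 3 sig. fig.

Areal heat capacity C = 5.972×10^8 J/(m²·K) (given).
Angular frequency ω = 2π / T = 2π / 86400 s = 7.27×10^-5 s⁻¹.
Cω = 5.97×10^8 × 7.27×10^-5 = 43400 W/(m²·K).
Amplitude A = F₀ / (Cω) = 10.99 / 43400 = 2.53×10^-4 K.

2.53×10^-4 K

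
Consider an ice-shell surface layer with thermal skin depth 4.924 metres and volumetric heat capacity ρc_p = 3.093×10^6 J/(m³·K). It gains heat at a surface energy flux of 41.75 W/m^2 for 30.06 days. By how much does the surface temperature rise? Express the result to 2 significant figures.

Areal heat capacity C = ρc_p × D = 3.093×10^6 × 4.924 = 1.52×10^7 J/(m^2 K).
Net heat input Q = F Δt = 41.75 × (30.06 days × 86400 s/day) = 1.08×10^8 J/m².
ΔT = Q / C = 1.08×10^8 / 1.52×10^7 = 7.12 K.

7.1 K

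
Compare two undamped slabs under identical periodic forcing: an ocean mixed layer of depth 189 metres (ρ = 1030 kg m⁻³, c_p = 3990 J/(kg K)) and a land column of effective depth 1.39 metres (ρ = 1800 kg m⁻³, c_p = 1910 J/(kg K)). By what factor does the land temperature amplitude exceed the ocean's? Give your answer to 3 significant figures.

C_ocean = 1030 × 3990 × 189 = 7.77×10^8 J/(m²·K).
C_land = 1800 × 1910 × 1.39 = 4.78×10^6 J/(m²·K).
Undamped amplitude ∝ 1/C, so A_land/A_ocean = C_ocean/C_land = 163.

163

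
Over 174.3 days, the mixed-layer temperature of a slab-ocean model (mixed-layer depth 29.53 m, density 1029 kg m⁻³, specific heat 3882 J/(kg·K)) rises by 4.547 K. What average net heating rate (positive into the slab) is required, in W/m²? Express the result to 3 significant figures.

Areal heat capacity C = ρ c_p D = 1029 × 3882 × 29.53 = 1.18×10^8 J/(m^2 K).
Required heat per unit area: Q = C ΔT = 1.18×10^8 × 4.547 = 5.36×10^8 J/m².
Flux F = Q / Δt = 5.36×10^8 / 1.51×10^7 s = 35.6 W/m².

35.6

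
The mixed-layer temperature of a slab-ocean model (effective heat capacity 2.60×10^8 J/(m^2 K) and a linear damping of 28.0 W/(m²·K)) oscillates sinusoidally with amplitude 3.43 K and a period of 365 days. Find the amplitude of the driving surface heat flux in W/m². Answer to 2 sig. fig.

Areal heat capacity C = 2.60×10^8 J/(m^2 K) (given).
ω = 2π / 3.15×10^7 s = 1.99×10^-7 s⁻¹.
√((Cω)² + λ²) = √((51.8)² + 28.0²) = 58.9 W/(m²·K).
F₀ = A × √((Cω)²+λ²) = 3.43 × 58.9 = 202 W/m².

200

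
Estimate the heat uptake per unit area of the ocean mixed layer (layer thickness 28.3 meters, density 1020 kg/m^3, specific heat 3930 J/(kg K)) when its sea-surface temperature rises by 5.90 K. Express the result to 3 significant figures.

Areal heat capacity C = ρ c_p D = 1020 × 3930 × 28.3 = 1.13×10^8 J/(m²·K).
ΔQ = C ΔT = 1.13×10^8 × 5.90 = 6.69×10^8 J/m².

6.69×10^8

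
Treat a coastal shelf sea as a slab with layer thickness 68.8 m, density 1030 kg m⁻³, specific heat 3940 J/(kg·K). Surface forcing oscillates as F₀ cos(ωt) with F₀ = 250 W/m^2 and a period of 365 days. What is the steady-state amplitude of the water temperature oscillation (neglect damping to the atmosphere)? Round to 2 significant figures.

Areal heat capacity C = ρ c_p D = 1030 × 3940 × 68.8 = 2.79×10^8 J/(m²·K).
Angular frequency ω = 2π / T = 2π / 3.15×10^7 s = 1.99×10^-7 s⁻¹.
Cω = 2.79×10^8 × 1.99×10^-7 = 55.6 W/(m²·K).
Amplitude A = F₀ / (Cω) = 250 / 55.6 = 4.49 K.

4.5 K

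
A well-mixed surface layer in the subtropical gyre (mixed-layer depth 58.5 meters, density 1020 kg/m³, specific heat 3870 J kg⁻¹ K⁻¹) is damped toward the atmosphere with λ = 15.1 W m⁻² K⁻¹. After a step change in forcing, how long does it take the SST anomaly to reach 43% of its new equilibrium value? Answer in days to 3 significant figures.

99.5 days

Areal heat capacity C = ρ c_p D = 1020 × 3870 × 58.5 = 2.31×10^8 J/(m²·K).
τ = C / λ = 2.31×10^8 / 15.1 = 1.53×10^7 s.
Fraction reached: 1 − e^(−t/τ) = 0.43 ⇒ t = −τ ln(1 − 0.43) = τ × 0.562.
t = 8.60×10^6 s = 99.5 days.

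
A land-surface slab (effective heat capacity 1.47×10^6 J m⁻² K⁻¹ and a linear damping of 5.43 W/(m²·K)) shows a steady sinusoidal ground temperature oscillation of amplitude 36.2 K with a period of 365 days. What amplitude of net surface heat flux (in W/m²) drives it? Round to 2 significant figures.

Areal heat capacity C = 1.47×10^6 J m⁻² K⁻¹ (given).
ω = 2π / 3.15×10^7 s = 1.99×10^-7 s⁻¹.
√((Cω)² + λ²) = √((0.293)² + 5.43²) = 5.44 W/(m²·K).
F₀ = A × √((Cω)²+λ²) = 36.2 × 5.44 = 197 W/m².

200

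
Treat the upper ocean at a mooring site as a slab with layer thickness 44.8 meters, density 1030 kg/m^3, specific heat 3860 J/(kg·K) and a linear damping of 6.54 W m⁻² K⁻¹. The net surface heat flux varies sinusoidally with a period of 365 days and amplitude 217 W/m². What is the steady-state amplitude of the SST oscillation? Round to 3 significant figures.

Areal heat capacity C = ρ c_p D = 1030 × 3860 × 44.8 = 1.78×10^8 J/(m^2 K).
Angular frequency ω = 2π / T = 2π / 3.15×10^7 s = 1.99×10^-7 s⁻¹.
√((Cω)² + λ²) = √((35.5)² + 6.54²) = 36.1 W/(m²·K).
Amplitude A = F₀ / √((Cω)²+λ²) = 217 / 36.1 = 6.01 K.

6.01 K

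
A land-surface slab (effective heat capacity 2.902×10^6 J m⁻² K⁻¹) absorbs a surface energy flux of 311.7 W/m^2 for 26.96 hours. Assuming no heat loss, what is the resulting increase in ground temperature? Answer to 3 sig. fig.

10.4 K

Areal heat capacity C = 2.902×10^6 J m⁻² K⁻¹ (given).
Net heat input Q = F Δt = 311.7 × (26.96 hours × 3600 s/hour) = 3.03×10^7 J/m².
ΔT = Q / C = 3.03×10^7 / 2.90×10^6 = 10.4 K.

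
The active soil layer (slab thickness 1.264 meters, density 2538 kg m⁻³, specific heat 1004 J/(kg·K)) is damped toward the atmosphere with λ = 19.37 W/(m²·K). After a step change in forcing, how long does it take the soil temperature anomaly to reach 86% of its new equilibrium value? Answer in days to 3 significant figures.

3.78 days

Areal heat capacity C = ρ c_p D = 2538 × 1004 × 1.264 = 3.22×10^6 J/(m^2 K).
τ = C / λ = 3.22×10^6 / 19.37 = 1.66×10^5 s.
Fraction reached: 1 − e^(−t/τ) = 0.86 ⇒ t = −τ ln(1 − 0.86) = τ × 1.97.
t = 3.27×10^5 s = 3.78 days.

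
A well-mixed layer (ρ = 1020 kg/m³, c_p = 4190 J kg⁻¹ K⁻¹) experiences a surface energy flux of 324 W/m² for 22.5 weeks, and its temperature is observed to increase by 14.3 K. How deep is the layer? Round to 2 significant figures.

Heat input Q = F Δt = 324 × 1.36×10^7 s = 4.41×10^9 J/m².
Required areal heat capacity C = Q / ΔT = 3.08×10^8 J/(m²·K).
Depth D = C / (ρ c_p) = 3.08×10^8 / (1020 × 4190) = 72.1 m.

72 m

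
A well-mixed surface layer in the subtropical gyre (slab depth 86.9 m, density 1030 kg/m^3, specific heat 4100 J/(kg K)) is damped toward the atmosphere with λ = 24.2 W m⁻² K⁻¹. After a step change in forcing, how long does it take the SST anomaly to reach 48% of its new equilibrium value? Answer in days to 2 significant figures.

Areal heat capacity C = ρ c_p D = 1030 × 4100 × 86.9 = 3.67×10^8 J m⁻² K⁻¹.
τ = C / λ = 3.67×10^8 / 24.2 = 1.52×10^7 s.
Fraction reached: 1 − e^(−t/τ) = 0.48 ⇒ t = −τ ln(1 − 0.48) = τ × 0.654.
t = 9.92×10^6 s = 115 days.

110 days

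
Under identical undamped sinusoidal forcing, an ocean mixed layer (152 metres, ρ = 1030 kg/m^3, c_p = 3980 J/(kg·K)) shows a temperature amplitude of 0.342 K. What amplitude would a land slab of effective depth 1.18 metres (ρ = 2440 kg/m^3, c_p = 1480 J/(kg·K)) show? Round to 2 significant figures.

C_ocean = 6.23×10^8 J/(m²·K); C_land = 4.26×10^6 J/(m²·K).
A ∝ 1/C ⇒ A_land = A_ocean × C_ocean/C_land = 0.342 × 146 = 50.0 K.

50 K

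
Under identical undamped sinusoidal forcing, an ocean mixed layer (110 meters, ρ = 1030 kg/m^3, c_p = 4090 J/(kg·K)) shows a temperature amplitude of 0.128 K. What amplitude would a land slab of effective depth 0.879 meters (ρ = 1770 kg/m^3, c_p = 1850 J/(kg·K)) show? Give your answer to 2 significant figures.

C_ocean = 4.63×10^8 J/(m²·K); C_land = 2.88×10^6 J/(m²·K).
A ∝ 1/C ⇒ A_land = A_ocean × C_ocean/C_land = 0.128 × 161 = 20.6 K.

21 K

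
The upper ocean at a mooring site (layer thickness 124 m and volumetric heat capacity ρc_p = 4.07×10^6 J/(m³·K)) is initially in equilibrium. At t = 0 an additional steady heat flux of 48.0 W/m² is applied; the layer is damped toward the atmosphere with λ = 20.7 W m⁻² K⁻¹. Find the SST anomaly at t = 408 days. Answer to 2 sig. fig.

1.8 K

Areal heat capacity C = ρc_p × D = 4.07×10^6 × 124 = 5.05×10^8 J/(m²·K).
τ = C / λ = 5.05×10^8 / 20.7 = 2.44×10^7 s.
Equilibrium anomaly ΔT_eq = F / λ = 48.0 / 20.7 = 2.32 K.
t = 408 days = 3.53×10^7 s, so t/τ = 1.45.
ΔT(t) = ΔT_eq (1 − e^(−t/τ)) = 2.32 × (1 − e^−1.45) = 1.77 K.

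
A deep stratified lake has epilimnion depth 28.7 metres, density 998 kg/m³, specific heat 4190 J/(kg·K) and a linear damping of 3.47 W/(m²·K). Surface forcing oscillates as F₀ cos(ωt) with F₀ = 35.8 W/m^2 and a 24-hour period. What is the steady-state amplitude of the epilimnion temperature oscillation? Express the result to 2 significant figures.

Areal heat capacity C = ρ c_p D = 998 × 4190 × 28.7 = 1.20×10^8 J/(m^2 K).
Angular frequency ω = 2π / T = 2π / 86400 s = 7.27×10^-5 s⁻¹.
√((Cω)² + λ²) = √((8730)² + 3.47²) = 8730 W/(m²·K).
Amplitude A = F₀ / √((Cω)²+λ²) = 35.8 / 8730 = 0.00410 K.

0.0041 K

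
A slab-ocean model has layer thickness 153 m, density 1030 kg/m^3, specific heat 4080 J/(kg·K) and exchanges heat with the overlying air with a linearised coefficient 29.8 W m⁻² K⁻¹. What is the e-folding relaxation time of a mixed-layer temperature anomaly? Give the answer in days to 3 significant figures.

Areal heat capacity C = ρ c_p D = 1030 × 4080 × 153 = 6.43×10^8 J/(m^2 K).
Relaxation time τ = C / λ = 6.43×10^8 / 29.8 = 2.16×10^7 s.
In days: 2.16×10^7 s / (86400 s/day) = 250 days.

250 days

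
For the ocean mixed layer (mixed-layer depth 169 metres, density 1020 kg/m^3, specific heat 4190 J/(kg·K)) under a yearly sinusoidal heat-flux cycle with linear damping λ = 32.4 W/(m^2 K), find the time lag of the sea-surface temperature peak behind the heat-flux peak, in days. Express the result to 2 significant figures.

78 days

Areal heat capacity C = ρ c_p D = 1020 × 4190 × 169 = 7.22×10^8 J/(m²·K).
ω = 2π / 3.15×10^7 s = 1.99×10^-7 s⁻¹.
Phase lag φ = arctan(Cω/λ) = arctan(144/32.4) = 1.35 rad.
Time lag = φ / ω = 1.35 / 1.99×10^-7 = 6.77×10^6 s = 78.4 days.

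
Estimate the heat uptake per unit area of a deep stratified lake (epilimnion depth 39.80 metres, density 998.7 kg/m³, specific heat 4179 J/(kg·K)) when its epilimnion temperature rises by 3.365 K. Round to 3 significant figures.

5.59×10^8

Areal heat capacity C = ρ c_p D = 998.7 × 4179 × 39.80 = 1.66×10^8 J/(m^2 K).
ΔQ = C ΔT = 1.66×10^8 × 3.365 = 5.59×10^8 J/m².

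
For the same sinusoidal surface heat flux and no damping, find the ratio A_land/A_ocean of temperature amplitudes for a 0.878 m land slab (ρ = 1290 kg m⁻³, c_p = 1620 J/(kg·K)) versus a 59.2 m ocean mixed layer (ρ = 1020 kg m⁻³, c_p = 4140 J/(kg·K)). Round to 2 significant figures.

140

C_ocean = 1020 × 4140 × 59.2 = 2.50×10^8 J/(m²·K).
C_land = 1290 × 1620 × 0.878 = 1.83×10^6 J/(m²·K).
Undamped amplitude ∝ 1/C, so A_land/A_ocean = C_ocean/C_land = 136.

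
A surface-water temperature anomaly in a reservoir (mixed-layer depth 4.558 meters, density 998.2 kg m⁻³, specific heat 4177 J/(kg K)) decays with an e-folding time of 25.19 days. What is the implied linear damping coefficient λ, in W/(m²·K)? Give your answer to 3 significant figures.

8.73

Areal heat capacity C = ρ c_p D = 998.2 × 4177 × 4.558 = 1.90×10^7 J m⁻² K⁻¹.
τ = 25.19 days = 2.18×10^6 s.
λ = C / τ = 1.90×10^7 / 2.18×10^6 = 8.73 W/(m²·K).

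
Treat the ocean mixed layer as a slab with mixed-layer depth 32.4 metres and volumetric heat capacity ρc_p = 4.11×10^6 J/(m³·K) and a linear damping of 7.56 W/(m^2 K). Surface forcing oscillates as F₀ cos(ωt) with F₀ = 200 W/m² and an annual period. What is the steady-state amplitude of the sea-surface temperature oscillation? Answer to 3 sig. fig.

Areal heat capacity C = ρc_p × D = 4.11×10^6 × 32.4 = 1.33×10^8 J/(m^2 K).
Angular frequency ω = 2π / T = 2π / 3.15×10^7 s = 1.99×10^-7 s⁻¹.
√((Cω)² + λ²) = √((26.5)² + 7.56²) = 27.6 W/(m²·K).
Amplitude A = F₀ / √((Cω)²+λ²) = 200 / 27.6 = 7.25 K.

7.25 K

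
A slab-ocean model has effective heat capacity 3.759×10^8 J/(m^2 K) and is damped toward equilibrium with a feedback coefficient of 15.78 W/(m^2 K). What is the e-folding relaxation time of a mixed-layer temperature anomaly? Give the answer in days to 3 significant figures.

276 days

Areal heat capacity C = 3.759×10^8 J/(m^2 K) (given).
Relaxation time τ = C / λ = 3.76×10^8 / 15.78 = 2.38×10^7 s.
In days: 2.38×10^7 s / (86400 s/day) = 276 days.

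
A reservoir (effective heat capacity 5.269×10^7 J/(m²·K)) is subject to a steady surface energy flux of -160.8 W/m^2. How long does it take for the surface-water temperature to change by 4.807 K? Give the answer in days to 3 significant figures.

18.2 days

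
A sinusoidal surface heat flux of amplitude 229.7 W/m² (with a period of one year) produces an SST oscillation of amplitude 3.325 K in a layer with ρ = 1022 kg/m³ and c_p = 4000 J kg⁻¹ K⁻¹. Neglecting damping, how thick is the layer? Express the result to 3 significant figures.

ω = 2π / 3.15×10^7 s = 1.99×10^-7 s⁻¹.
Required C = F₀ / (A ω) = 229.7 / (3.325 × 1.99×10^-7) = 3.47×10^8 J/(m²·K).
D = C / (ρ c_p) = 3.47×10^8 / (1022 × 4000) = 84.8 m.

84.8 m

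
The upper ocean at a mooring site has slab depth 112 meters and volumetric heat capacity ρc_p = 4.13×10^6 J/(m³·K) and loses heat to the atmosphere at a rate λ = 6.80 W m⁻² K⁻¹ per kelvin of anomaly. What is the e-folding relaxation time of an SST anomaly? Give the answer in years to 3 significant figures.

Areal heat capacity C = ρc_p × D = 4.13×10^6 × 112 = 4.63×10^8 J m⁻² K⁻¹.
Relaxation time τ = C / λ = 4.63×10^8 / 6.80 = 6.80×10^7 s.
In years: 6.80×10^7 s / (3.156×10^7 s/year) = 2.16 years.

2.16 years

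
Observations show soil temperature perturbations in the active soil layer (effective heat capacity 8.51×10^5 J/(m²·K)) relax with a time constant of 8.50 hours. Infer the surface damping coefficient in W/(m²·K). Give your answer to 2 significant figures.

28

Areal heat capacity C = 8.51×10^5 J/(m²·K) (given).
τ = 8.50 hours = 30600 s.
λ = C / τ = 8.51×10^5 / 30600 = 27.8 W/(m²·K).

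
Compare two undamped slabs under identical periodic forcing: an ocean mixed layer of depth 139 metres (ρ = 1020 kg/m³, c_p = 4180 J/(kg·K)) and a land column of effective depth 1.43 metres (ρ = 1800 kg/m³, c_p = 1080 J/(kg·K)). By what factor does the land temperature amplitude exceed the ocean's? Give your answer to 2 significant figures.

C_ocean = 1020 × 4180 × 139 = 5.93×10^8 J/(m²·K).
C_land = 1800 × 1080 × 1.43 = 2.78×10^6 J/(m²·K).
Undamped amplitude ∝ 1/C, so A_land/A_ocean = C_ocean/C_land = 213.

210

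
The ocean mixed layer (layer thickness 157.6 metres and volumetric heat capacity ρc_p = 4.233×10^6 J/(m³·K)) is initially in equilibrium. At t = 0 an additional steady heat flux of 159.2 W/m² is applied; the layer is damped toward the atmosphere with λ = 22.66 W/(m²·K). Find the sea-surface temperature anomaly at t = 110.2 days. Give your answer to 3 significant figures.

1.94 K

Areal heat capacity C = ρc_p × D = 4.233×10^6 × 157.6 = 6.67×10^8 J m⁻² K⁻¹.
τ = C / λ = 6.67×10^8 / 22.66 = 2.94×10^7 s.
Equilibrium anomaly ΔT_eq = F / λ = 159.2 / 22.66 = 7.03 K.
t = 110.2 days = 9.52×10^6 s, so t/τ = 0.323.
ΔT(t) = ΔT_eq (1 − e^(−t/τ)) = 7.03 × (1 − e^−0.323) = 1.94 K.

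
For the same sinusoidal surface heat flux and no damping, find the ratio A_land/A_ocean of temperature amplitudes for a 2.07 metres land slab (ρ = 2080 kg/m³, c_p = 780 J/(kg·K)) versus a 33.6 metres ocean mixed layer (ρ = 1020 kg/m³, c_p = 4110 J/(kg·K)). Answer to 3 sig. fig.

C_ocean = 1020 × 4110 × 33.6 = 1.41×10^8 J/(m²·K).
C_land = 2080 × 780 × 2.07 = 3.36×10^6 J/(m²·K).
Undamped amplitude ∝ 1/C, so A_land/A_ocean = C_ocean/C_land = 41.9.

41.9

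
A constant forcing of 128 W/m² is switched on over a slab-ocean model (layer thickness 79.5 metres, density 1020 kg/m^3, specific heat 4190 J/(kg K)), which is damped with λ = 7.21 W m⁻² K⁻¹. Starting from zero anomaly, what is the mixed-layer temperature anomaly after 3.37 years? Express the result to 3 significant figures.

15.9 K

Areal heat capacity C = ρ c_p D = 1020 × 4190 × 79.5 = 3.40×10^8 J/(m²·K).
τ = C / λ = 3.40×10^8 / 7.21 = 4.71×10^7 s.
Equilibrium anomaly ΔT_eq = F / λ = 128 / 7.21 = 17.8 K.
t = 3.37 years = 1.06×10^8 s, so t/τ = 2.26.
ΔT(t) = ΔT_eq (1 − e^(−t/τ)) = 17.8 × (1 − e^−2.26) = 15.9 K.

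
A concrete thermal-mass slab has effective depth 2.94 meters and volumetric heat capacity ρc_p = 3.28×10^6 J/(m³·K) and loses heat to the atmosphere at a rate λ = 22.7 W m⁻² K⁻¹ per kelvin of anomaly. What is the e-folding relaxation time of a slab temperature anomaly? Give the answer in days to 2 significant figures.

Areal heat capacity C = ρc_p × D = 3.28×10^6 × 2.94 = 9.64×10^6 J m⁻² K⁻¹.
Relaxation time τ = C / λ = 9.64×10^6 / 22.7 = 4.25×10^5 s.
In days: 4.25×10^5 s / (86400 s/day) = 4.92 days.

4.9 days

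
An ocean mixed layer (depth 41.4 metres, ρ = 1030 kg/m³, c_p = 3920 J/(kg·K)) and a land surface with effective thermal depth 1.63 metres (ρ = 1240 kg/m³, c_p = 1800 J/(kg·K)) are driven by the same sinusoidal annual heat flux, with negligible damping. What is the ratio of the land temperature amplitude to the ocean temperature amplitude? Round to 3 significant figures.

45.9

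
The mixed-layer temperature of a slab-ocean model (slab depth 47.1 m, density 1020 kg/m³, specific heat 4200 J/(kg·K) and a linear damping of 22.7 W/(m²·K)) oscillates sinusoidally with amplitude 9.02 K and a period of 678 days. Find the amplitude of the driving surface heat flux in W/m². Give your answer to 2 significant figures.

Areal heat capacity C = ρ c_p D = 1020 × 4200 × 47.1 = 2.02×10^8 J/(m²·K).
ω = 2π / 5.86×10^7 s = 1.07×10^-7 s⁻¹.
√((Cω)² + λ²) = √((21.6)² + 22.7²) = 31.4 W/(m²·K).
F₀ = A × √((Cω)²+λ²) = 9.02 × 31.4 = 283 W/m².

280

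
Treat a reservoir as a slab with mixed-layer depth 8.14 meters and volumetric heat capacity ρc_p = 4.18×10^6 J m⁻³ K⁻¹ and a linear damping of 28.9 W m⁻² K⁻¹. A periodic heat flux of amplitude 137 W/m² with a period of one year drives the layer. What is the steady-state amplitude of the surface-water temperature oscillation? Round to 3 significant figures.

4.62 K

Areal heat capacity C = ρc_p × D = 4.18×10^6 × 8.14 = 3.40×10^7 J/(m^2 K).
Angular frequency ω = 2π / T = 2π / 3.15×10^7 s = 1.99×10^-7 s⁻¹.
√((Cω)² + λ²) = √((6.78)² + 28.9²) = 29.7 W/(m²·K).
Amplitude A = F₀ / √((Cω)²+λ²) = 137 / 29.7 = 4.62 K.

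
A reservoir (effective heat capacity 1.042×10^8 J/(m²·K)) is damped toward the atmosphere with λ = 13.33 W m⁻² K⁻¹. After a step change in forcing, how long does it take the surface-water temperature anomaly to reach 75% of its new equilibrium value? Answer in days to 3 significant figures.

125 days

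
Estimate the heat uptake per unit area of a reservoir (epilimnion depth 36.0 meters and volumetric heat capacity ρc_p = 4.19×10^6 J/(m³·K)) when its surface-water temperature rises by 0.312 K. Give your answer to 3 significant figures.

4.71×10^7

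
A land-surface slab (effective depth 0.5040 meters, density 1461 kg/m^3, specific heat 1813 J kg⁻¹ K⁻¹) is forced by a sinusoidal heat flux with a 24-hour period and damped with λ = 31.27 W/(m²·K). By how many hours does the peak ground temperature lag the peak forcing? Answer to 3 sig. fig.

4.81 hours

Areal heat capacity C = ρ c_p D = 1461 × 1813 × 0.5040 = 1.33×10^6 J/(m²·K).
ω = 2π / 86400 s = 7.27×10^-5 s⁻¹.
Phase lag φ = arctan(Cω/λ) = arctan(97.1/31.27) = 1.26 rad.
Time lag = φ / ω = 1.26 / 7.27×10^-5 = 17300 s = 4.81 hours.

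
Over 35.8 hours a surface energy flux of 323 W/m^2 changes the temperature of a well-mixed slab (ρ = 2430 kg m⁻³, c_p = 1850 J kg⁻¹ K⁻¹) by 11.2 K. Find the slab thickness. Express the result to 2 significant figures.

Heat input Q = F Δt = 323 × 1.29×10^5 s = 4.16×10^7 J/m².
Required areal heat capacity C = Q / ΔT = 3.72×10^6 J/(m²·K).
Depth D = C / (ρ c_p) = 3.72×10^6 / (2430 × 1850) = 0.827 m.

0.83 m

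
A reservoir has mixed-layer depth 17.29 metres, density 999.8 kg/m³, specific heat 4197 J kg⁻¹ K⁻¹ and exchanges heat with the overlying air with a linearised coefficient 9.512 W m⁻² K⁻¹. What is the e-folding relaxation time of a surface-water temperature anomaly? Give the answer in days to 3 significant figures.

88.3 days

Areal heat capacity C = ρ c_p D = 999.8 × 4197 × 17.29 = 7.26×10^7 J/(m²·K).
Relaxation time τ = C / λ = 7.26×10^7 / 9.512 = 7.63×10^6 s.
In days: 7.63×10^6 s / (86400 s/day) = 88.3 days.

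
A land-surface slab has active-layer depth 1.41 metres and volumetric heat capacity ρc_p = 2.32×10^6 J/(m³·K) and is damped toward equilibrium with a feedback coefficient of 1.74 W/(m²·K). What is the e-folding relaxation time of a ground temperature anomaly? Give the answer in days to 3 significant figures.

21.8 days

Areal heat capacity C = ρc_p × D = 2.32×10^6 × 1.41 = 3.27×10^6 J/(m²·K).
Relaxation time τ = C / λ = 3.27×10^6 / 1.74 = 1.88×10^6 s.
In days: 1.88×10^6 s / (86400 s/day) = 21.8 days.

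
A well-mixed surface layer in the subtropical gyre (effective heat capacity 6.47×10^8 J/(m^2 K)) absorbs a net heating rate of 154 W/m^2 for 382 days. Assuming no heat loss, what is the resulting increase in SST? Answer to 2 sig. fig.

Areal heat capacity C = 6.47×10^8 J/(m^2 K) (given).
Net heat input Q = F Δt = 154 × (382 days × 86400 s/day) = 5.08×10^9 J/m².
ΔT = Q / C = 5.08×10^9 / 6.47×10^8 = 7.86 K.

7.9 K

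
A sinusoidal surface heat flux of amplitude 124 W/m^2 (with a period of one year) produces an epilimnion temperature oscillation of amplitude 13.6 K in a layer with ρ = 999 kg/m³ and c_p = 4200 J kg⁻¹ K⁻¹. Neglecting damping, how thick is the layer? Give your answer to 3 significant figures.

ω = 2π / 3.15×10^7 s = 1.99×10^-7 s⁻¹.
Required C = F₀ / (A ω) = 124 / (13.6 × 1.99×10^-7) = 4.58×10^7 J/(m²·K).
D = C / (ρ c_p) = 4.58×10^7 / (999 × 4200) = 10.9 m.

10.9 m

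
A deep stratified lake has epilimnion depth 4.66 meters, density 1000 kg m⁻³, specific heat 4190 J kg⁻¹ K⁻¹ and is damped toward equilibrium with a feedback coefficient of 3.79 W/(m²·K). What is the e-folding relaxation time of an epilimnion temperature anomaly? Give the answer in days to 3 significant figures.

Areal heat capacity C = ρ c_p D = 1000 × 4190 × 4.66 = 1.95×10^7 J m⁻² K⁻¹.
Relaxation time τ = C / λ = 1.95×10^7 / 3.79 = 5.15×10^6 s.
In days: 5.15×10^6 s / (86400 s/day) = 59.6 days.

59.6 days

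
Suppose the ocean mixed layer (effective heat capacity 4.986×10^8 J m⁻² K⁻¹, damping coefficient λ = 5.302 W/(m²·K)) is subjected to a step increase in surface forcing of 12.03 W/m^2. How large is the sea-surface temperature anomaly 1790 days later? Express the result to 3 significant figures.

Areal heat capacity C = 4.986×10^8 J m⁻² K⁻¹ (given).
τ = C / λ = 4.99×10^8 / 5.302 = 9.40×10^7 s.
Equilibrium anomaly ΔT_eq = F / λ = 12.03 / 5.302 = 2.27 K.
t = 1790 days = 1.55×10^8 s, so t/τ = 1.64.
ΔT(t) = ΔT_eq (1 − e^(−t/τ)) = 2.27 × (1 − e^−1.64) = 1.83 K.

1.83 K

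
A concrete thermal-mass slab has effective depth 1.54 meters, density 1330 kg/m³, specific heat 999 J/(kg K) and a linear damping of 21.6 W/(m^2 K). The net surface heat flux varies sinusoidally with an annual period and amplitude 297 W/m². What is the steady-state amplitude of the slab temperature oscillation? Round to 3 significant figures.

Areal heat capacity C = ρ c_p D = 1330 × 999 × 1.54 = 2.05×10^6 J/(m²·K).
Angular frequency ω = 2π / T = 2π / 3.15×10^7 s = 1.99×10^-7 s⁻¹.
√((Cω)² + λ²) = √((0.408)² + 21.6²) = 21.6 W/(m²·K).
Amplitude A = F₀ / √((Cω)²+λ²) = 297 / 21.6 = 13.7 K.

13.7 K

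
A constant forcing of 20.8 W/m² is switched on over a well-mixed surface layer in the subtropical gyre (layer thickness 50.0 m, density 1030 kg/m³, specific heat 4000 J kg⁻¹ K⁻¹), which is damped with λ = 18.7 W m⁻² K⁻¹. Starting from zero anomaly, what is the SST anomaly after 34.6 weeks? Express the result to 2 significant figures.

Areal heat capacity C = ρ c_p D = 1030 × 4000 × 50.0 = 2.06×10^8 J m⁻² K⁻¹.
τ = C / λ = 2.06×10^8 / 18.7 = 1.10×10^7 s.
Equilibrium anomaly ΔT_eq = F / λ = 20.8 / 18.7 = 1.11 K.
t = 34.6 weeks = 2.09×10^7 s, so t/τ = 1.90.
ΔT(t) = ΔT_eq (1 − e^(−t/τ)) = 1.11 × (1 − e^−1.90) = 0.946 K.

0.95 K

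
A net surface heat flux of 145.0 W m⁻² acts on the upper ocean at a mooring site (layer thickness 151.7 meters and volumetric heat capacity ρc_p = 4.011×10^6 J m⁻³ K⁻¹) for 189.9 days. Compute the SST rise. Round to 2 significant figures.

3.9 K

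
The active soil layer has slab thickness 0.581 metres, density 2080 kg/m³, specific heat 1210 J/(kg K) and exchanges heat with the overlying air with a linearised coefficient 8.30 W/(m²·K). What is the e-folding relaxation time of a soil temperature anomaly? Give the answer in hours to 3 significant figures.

Areal heat capacity C = ρ c_p D = 2080 × 1210 × 0.581 = 1.46×10^6 J/(m^2 K).
Relaxation time τ = C / λ = 1.46×10^6 / 8.30 = 1.76×10^5 s.
In hours: 1.76×10^5 s / (3600 s/hour) = 48.9 hours.

48.9 hours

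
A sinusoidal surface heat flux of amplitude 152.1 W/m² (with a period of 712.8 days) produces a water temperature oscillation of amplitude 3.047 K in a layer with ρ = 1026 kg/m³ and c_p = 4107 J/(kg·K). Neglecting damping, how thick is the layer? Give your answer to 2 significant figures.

120 m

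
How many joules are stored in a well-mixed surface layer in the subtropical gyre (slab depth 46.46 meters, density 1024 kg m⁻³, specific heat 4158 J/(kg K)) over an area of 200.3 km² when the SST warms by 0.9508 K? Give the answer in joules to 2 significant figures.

Areal heat capacity C = ρ c_p D = 1024 × 4158 × 46.46 = 1.98×10^8 J m⁻² K⁻¹.
Heat per unit area: q = C ΔT = 1.98×10^8 × 0.9508 = 1.88×10^8 J/m².
Total heat: Q = q × A = 1.88×10^8 × (200.3 × 10⁶ m²) = 3.77×10^16 J.

3.8×10^16 J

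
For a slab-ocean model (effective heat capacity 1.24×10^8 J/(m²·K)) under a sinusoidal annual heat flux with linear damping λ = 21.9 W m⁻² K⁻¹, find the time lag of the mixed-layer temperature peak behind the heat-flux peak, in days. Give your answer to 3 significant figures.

49.1 days

Areal heat capacity C = 1.24×10^8 J/(m²·K) (given).
ω = 2π / 3.15×10^7 s = 1.99×10^-7 s⁻¹.
Phase lag φ = arctan(Cω/λ) = arctan(24.7/21.9) = 0.846 rad.
Time lag = φ / ω = 0.846 / 1.99×10^-7 = 4.24×10^6 s = 49.1 days.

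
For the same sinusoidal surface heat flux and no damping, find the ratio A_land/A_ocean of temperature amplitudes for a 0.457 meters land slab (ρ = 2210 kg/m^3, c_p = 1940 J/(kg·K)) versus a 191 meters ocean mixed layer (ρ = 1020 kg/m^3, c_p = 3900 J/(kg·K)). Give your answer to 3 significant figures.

C_ocean = 1020 × 3900 × 191 = 7.60×10^8 J/(m²·K).
C_land = 2210 × 1940 × 0.457 = 1.96×10^6 J/(m²·K).
Undamped amplitude ∝ 1/C, so A_land/A_ocean = C_ocean/C_land = 388.

388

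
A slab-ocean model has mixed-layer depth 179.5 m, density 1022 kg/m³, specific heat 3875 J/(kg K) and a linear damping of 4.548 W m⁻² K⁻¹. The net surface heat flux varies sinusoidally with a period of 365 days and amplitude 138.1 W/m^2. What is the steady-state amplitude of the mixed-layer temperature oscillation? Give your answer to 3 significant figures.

Areal heat capacity C = ρ c_p D = 1022 × 3875 × 179.5 = 7.11×10^8 J m⁻² K⁻¹.
Angular frequency ω = 2π / T = 2π / 3.15×10^7 s = 1.99×10^-7 s⁻¹.
√((Cω)² + λ²) = √((142)² + 4.548²) = 142 W/(m²·K).
Amplitude A = F₀ / √((Cω)²+λ²) = 138.1 / 142 = 0.975 K.

0.975 K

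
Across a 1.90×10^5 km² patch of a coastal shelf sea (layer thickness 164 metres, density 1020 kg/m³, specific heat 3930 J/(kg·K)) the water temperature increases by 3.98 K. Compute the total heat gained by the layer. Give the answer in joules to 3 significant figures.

4.97×10^20 J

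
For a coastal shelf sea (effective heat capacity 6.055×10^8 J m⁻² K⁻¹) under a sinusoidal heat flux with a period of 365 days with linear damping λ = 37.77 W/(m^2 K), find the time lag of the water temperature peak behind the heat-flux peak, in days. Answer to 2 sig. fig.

Areal heat capacity C = 6.055×10^8 J m⁻² K⁻¹ (given).
ω = 2π / 3.15×10^7 s = 1.99×10^-7 s⁻¹.
Phase lag φ = arctan(Cω/λ) = arctan(121/37.77) = 1.27 rad.
Time lag = φ / ω = 1.27 / 1.99×10^-7 = 6.36×10^6 s = 73.6 days.

74 days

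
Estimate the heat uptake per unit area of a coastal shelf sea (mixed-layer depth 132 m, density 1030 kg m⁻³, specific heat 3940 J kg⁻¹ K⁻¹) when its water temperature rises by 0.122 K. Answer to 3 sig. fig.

Areal heat capacity C = ρ c_p D = 1030 × 3940 × 132 = 5.36×10^8 J/(m²·K).
ΔQ = C ΔT = 5.36×10^8 × 0.122 = 6.54×10^7 J/m².

6.54×10^7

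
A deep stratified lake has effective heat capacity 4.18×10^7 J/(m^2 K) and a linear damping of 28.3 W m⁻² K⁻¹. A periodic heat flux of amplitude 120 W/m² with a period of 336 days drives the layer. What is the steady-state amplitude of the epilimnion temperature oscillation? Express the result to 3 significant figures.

Areal heat capacity C = 4.18×10^7 J/(m^2 K) (given).
Angular frequency ω = 2π / T = 2π / 2.90×10^7 s = 2.16×10^-7 s⁻¹.
√((Cω)² + λ²) = √((9.05)² + 28.3²) = 29.7 W/(m²·K).
Amplitude A = F₀ / √((Cω)²+λ²) = 120 / 29.7 = 4.04 K.

4.04 K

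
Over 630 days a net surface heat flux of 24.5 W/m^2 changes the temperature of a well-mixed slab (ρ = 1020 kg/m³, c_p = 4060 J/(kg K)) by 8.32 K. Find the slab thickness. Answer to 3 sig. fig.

Heat input Q = F Δt = 24.5 × 5.44×10^7 s = 1.33×10^9 J/m².
Required areal heat capacity C = Q / ΔT = 1.60×10^8 J/(m²·K).
Depth D = C / (ρ c_p) = 1.60×10^8 / (1020 × 4060) = 38.7 m.

38.7 m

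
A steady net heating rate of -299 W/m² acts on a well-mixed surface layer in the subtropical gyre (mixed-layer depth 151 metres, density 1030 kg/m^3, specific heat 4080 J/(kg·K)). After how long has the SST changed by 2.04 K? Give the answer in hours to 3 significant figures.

1200 hours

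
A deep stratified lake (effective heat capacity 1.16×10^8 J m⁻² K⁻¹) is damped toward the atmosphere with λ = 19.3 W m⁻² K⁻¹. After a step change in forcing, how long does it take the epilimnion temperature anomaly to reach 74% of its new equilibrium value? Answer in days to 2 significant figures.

94 days

Areal heat capacity C = 1.16×10^8 J m⁻² K⁻¹ (given).
τ = C / λ = 1.16×10^8 / 19.3 = 6.01×10^6 s.
Fraction reached: 1 − e^(−t/τ) = 0.74 ⇒ t = −τ ln(1 − 0.74) = τ × 1.35.
t = 8.10×10^6 s = 93.7 days.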